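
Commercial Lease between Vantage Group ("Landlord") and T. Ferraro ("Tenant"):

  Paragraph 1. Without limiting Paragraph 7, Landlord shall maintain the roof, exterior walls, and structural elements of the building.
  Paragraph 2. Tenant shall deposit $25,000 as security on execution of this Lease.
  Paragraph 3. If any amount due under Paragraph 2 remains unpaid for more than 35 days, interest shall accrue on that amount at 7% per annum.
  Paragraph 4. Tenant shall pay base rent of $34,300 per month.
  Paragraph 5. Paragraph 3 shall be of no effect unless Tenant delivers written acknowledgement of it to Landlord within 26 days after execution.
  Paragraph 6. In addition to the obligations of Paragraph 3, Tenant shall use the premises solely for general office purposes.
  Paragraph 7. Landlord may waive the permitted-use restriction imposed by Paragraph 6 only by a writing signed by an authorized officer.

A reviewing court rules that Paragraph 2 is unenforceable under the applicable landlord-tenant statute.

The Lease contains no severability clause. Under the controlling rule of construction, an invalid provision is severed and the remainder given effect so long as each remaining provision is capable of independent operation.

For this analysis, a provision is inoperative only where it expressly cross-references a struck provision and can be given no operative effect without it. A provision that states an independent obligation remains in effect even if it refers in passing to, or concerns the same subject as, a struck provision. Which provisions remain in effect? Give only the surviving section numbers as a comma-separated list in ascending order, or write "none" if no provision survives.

1, 4, 6, 7

Paragraph 2 is struck. Paragraph 3 operates only by reference to Paragraph 2, so it falls with Paragraph 2. Paragraph 5 operates only by reference to Paragraph 3, so it falls with Paragraph 3. Although Paragraph 6 refers to Paragraph 3, its operative terms do not depend on Paragraph 3, so it remains in effect. With no severability clause, the stated default rule severs what cannot stand and enforces each remaining provision that can operate on its own. That leaves Paragraph 1, Paragraph 4, Paragraph 6, and Paragraph 7 in effect.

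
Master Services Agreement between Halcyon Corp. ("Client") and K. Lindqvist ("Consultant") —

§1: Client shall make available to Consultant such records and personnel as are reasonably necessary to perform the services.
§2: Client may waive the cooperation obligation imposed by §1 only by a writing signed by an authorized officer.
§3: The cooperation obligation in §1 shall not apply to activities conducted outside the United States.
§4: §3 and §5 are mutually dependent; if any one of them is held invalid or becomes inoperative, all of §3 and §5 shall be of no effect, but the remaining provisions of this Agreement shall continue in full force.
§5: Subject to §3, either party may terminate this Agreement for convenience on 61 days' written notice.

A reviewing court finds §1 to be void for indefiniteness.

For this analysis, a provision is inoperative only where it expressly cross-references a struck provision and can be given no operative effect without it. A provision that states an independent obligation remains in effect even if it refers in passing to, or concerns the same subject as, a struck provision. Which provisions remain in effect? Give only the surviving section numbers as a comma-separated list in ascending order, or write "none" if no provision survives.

§1 is struck. §2 operates only by reference to §1, so it falls with §1. §3 operates only by reference to §1, so it falls with §1. §4 declares §3 and §5 mutually dependent; since one of them has fallen, all of them are of no effect. That brings down §5 as well. The remainder continues in force under §4. Only §4 remains in effect.

4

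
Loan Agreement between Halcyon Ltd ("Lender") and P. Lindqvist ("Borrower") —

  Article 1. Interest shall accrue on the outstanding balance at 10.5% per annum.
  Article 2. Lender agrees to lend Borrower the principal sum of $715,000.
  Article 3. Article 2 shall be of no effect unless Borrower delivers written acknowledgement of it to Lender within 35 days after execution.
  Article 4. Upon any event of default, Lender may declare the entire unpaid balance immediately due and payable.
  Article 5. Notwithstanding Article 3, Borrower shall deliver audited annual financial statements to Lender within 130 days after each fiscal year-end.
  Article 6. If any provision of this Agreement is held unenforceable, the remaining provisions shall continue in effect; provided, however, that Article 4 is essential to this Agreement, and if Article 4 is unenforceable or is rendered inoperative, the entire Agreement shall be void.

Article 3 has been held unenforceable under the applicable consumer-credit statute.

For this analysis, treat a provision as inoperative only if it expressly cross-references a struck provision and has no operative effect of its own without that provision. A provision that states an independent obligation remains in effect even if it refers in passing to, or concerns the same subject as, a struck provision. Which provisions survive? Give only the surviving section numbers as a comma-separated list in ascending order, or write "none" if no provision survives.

Article 3 is struck. Although Article 5 refers to Article 3, its operative terms do not depend on Article 3, so it remains in effect. No other provision's operative terms depend on Article 3. Article 6 makes Article 4 an essential term, but Article 4 is unaffected, so the severability proviso in Article 6 preserves the remaining provisions. That leaves Article 1, Article 2, Article 4, Article 5, and Article 6 in effect.

1, 2, 4, 5, 6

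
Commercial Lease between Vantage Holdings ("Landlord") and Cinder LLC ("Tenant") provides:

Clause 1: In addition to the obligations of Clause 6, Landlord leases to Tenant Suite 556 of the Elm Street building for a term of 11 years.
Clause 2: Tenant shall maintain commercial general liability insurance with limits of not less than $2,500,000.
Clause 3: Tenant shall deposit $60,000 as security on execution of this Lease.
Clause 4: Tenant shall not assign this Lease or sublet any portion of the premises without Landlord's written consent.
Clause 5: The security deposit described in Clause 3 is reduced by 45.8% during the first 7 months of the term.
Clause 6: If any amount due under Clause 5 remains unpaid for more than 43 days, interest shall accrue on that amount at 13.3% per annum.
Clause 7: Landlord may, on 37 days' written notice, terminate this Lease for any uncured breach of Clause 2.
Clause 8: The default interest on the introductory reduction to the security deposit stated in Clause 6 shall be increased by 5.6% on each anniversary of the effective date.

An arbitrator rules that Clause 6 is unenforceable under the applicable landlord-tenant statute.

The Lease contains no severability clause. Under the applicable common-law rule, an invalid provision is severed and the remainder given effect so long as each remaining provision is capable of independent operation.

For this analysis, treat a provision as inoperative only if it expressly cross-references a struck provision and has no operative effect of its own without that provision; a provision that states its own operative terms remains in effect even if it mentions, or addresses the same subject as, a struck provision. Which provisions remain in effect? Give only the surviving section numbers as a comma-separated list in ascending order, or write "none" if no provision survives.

Clause 6 is struck. The whole of Clause 8 is the escalation of the default interest on the introductory reduction to the security deposit, defined by reference to Clause 6, so Clause 8 cannot stand once Clause 6 is removed. Clause 1 mentions Clause 6 but its own obligation stands independently of Clause 6, so Clause 1 is not affected. With no severability clause, the stated default rule severs what cannot stand and enforces each remaining provision that can operate on its own. That leaves Clause 1, Clause 2, Clause 3, Clause 4, Clause 5, and Clause 7 in effect.

1, 2, 3, 4, 5, 7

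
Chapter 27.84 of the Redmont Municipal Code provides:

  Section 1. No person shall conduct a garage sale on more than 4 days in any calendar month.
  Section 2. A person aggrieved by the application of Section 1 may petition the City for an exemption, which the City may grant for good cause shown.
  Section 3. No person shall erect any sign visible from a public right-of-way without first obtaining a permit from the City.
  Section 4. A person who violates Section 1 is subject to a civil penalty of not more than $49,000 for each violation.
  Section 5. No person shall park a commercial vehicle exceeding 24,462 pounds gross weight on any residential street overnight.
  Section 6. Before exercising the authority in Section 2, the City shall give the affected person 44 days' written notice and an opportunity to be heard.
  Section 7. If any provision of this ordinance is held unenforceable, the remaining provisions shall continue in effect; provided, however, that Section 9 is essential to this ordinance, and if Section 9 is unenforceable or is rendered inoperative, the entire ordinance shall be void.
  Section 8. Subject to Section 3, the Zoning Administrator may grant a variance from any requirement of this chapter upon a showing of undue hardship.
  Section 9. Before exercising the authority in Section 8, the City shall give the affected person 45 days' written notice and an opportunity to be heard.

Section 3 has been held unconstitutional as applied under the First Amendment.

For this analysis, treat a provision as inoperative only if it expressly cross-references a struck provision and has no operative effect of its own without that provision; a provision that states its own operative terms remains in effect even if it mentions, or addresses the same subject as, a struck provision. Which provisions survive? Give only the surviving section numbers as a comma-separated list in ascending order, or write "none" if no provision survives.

Section 3 is struck. Section 8 mentions Section 3 but its own obligation stands independently of Section 3, so Section 8 is not affected. Nothing else in the ordinance is defined by reference to Section 3. Section 7 makes Section 9 an essential term, but Section 9 is unaffected, so the severability proviso in Section 7 preserves the remaining provisions. Section 1, Section 2, Section 4, Section 5, Section 6, Section 7, Section 8, and Section 9 remain in effect.

1, 2, 4, 5, 6, 7, 8, 9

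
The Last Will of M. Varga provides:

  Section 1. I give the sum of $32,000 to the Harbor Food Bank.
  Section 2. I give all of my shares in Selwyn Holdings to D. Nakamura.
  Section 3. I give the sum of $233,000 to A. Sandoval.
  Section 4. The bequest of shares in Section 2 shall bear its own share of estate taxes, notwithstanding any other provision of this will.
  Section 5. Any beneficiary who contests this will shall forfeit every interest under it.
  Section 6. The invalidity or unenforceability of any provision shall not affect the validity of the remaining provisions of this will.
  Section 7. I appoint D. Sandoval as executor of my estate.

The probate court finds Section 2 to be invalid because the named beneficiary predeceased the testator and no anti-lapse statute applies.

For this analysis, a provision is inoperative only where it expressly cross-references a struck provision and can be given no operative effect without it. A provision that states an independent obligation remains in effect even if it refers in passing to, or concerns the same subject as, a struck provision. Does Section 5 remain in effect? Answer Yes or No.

Section 2 is struck. The only function of Section 4 is the tax charge on Section 2, so it cannot stand once Section 2 is removed. Under the severability clause in Section 6, the remaining provisions continue in force. The provisions still in force are Section 1, Section 3, Section 5, Section 6, and Section 7. Section 5 is among the surviving provisions, so the answer is yes.

Yes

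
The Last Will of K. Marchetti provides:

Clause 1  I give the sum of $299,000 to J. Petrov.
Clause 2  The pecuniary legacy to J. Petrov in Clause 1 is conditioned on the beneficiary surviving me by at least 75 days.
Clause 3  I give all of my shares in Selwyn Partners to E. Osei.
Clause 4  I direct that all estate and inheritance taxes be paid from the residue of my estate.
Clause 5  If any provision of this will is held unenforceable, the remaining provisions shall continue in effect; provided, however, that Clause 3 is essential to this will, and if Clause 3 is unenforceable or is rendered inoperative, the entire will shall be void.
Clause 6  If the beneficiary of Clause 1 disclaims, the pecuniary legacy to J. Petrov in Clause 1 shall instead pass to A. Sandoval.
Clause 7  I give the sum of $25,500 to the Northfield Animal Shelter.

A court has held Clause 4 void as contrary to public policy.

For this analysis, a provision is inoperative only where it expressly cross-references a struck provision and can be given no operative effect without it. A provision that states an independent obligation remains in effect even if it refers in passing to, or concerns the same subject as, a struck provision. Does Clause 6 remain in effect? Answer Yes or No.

Clause 4 is struck. Nothing else in the will is defined by reference to Clause 4. Clause 5 makes Clause 3 an essential term, but Clause 3 is unaffected, so the severability proviso in Clause 5 preserves the remaining provisions. The provisions still in force are Clause 1, Clause 2, Clause 3, Clause 5, Clause 6, and Clause 7. Clause 6 is among the surviving provisions, so the answer is yes.

Yes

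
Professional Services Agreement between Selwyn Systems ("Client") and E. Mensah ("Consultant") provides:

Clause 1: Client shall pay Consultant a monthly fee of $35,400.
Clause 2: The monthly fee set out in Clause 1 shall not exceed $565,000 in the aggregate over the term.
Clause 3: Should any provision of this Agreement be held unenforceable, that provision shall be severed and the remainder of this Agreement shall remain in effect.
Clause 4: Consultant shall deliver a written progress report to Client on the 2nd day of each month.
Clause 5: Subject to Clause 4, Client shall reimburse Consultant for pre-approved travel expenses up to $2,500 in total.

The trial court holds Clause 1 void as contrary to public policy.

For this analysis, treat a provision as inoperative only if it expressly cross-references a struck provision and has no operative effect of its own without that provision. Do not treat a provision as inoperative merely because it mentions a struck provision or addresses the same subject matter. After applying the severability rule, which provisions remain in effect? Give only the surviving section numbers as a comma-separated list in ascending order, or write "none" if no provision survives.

Clause 1 is struck. Clause 2 does nothing except set the aggregate cap on the monthly fee by reference to Clause 1; with Clause 1 gone it has no independent effect and is inoperative. Under the severability clause in Clause 3, the remaining provisions continue in force. The provisions still in force are Clause 3, Clause 4, and Clause 5.

3, 4, 5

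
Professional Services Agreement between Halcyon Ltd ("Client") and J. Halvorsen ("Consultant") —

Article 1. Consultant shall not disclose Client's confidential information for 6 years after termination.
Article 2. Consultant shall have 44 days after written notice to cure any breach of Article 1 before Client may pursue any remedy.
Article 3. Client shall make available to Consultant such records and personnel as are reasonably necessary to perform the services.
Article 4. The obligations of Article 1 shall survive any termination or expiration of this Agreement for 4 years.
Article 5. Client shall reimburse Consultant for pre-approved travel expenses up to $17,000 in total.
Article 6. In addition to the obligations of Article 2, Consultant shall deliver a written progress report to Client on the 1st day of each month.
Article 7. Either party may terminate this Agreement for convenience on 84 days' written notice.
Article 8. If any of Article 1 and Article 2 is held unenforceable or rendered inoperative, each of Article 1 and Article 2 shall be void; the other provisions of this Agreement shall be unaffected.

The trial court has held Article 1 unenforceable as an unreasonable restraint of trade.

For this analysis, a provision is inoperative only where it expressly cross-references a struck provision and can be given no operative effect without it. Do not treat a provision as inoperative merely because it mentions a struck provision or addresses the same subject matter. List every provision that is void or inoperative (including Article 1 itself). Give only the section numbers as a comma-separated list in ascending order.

1, 2, 4

Article 1 is struck. Article 2 merely fixes the cure period for breach of Article 1; with Article 1 gone it has nothing to operate on and falls away. Article 4 operates only by reference to Article 1, so it falls with Article 1. Article 6 mentions Article 2 but its own obligation stands independently of Article 2, so Article 6 is not affected. Article 8 declares Article 1 and Article 2 mutually dependent; since one of them has fallen, all of them are of no effect. The remainder continues in force under Article 8. The provisions still in force are Article 3, Article 5, Article 6, Article 7, and Article 8.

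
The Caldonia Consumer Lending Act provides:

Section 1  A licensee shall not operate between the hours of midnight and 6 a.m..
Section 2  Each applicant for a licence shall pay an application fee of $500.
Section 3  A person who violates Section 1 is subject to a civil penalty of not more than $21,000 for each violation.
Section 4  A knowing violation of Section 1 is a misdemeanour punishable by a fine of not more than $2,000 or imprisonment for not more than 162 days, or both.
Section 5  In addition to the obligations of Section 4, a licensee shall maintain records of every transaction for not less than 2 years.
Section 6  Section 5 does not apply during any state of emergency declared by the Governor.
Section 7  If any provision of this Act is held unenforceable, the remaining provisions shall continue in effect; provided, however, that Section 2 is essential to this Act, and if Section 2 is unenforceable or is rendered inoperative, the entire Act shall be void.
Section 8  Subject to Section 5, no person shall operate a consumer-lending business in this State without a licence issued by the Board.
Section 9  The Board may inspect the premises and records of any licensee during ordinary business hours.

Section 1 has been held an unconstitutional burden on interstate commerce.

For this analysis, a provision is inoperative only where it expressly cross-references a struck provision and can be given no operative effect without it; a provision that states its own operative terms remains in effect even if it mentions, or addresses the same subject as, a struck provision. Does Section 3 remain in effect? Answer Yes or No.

No

Section 1 is struck. The only function of Section 3 is the civil penalty for violating Section 1, so it cannot stand once Section 1 is removed. Section 4 has no operative effect of its own apart from Section 1 and is therefore inoperative. Although Section 5 refers to Section 4, its operative terms do not depend on Section 4, so it remains in effect. Section 7 makes Section 2 an essential term, but Section 2 is unaffected, so the severability proviso in Section 7 preserves the remaining provisions. Section 2, Section 5, Section 6, Section 7, Section 8, and Section 9 remain in effect. Section 3 is among the inoperative provisions, so the answer is no.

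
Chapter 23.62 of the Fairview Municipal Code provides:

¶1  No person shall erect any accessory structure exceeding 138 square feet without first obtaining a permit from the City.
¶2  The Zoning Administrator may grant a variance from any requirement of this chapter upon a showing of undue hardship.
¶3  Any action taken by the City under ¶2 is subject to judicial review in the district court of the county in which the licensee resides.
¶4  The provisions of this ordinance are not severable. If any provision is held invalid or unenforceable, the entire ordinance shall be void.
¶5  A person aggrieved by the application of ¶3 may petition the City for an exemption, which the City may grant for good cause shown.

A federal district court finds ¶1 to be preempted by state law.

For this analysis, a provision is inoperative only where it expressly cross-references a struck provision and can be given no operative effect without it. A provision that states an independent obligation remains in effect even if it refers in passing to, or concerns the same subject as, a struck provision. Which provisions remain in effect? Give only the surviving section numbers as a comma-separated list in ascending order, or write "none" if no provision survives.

¶1 is struck. Nothing else in the ordinance is defined by reference to ¶1. ¶4 provides that the ordinance is not severable, so the invalidity of any one provision voids the entire ordinance. No provision of the ordinance survives.

none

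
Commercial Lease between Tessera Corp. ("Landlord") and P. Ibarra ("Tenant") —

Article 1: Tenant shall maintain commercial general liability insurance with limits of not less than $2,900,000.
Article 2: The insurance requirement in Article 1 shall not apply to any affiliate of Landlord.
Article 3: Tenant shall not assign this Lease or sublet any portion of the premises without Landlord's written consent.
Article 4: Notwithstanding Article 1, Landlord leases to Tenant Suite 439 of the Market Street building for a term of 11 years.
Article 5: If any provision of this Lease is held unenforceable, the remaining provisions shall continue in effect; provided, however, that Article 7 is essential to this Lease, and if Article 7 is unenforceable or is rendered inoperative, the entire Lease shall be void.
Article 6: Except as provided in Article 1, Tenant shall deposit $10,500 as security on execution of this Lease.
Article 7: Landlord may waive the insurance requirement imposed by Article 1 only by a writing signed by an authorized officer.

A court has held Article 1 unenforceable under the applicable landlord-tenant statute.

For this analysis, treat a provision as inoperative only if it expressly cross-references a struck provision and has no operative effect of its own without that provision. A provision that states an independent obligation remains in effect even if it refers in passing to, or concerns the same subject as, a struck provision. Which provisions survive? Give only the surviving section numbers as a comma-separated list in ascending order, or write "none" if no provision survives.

Article 1 is struck. Article 2 does nothing except set the carve-out from the insurance requirement by reference to Article 1; with Article 1 gone it has no independent effect and is inoperative. Article 7 merely fixes the waiver condition for Article 1; with Article 1 gone it has nothing to operate on and falls away. Article 5 makes Article 7 an essential term, and Article 7 has been rendered inoperative by the cascade; under Article 5, the entire Lease is therefore void. No provision of the Lease survives.

none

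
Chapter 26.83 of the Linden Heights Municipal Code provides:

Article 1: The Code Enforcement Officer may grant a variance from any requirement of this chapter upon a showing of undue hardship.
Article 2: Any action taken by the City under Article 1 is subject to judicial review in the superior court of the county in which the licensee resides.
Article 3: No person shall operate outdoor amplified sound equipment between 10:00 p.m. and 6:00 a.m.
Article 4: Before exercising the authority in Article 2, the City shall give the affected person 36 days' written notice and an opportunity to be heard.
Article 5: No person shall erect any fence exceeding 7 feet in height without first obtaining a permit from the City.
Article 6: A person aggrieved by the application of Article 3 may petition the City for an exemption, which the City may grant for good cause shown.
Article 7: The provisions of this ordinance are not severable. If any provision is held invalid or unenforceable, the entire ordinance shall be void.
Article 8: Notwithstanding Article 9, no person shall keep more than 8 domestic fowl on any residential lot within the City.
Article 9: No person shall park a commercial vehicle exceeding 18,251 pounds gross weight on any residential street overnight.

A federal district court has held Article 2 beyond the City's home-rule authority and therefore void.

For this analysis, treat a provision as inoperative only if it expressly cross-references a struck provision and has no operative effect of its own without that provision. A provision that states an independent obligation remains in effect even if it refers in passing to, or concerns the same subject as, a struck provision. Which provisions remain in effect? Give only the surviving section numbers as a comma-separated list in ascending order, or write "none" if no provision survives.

Article 2 is struck. The only function of Article 4 is the notice-and-hearing requirement for Article 2, so it cannot stand once Article 2 is removed. Article 7 provides that the ordinance is not severable, so the invalidity of any one provision voids the entire ordinance. No provision of the ordinance survives.

none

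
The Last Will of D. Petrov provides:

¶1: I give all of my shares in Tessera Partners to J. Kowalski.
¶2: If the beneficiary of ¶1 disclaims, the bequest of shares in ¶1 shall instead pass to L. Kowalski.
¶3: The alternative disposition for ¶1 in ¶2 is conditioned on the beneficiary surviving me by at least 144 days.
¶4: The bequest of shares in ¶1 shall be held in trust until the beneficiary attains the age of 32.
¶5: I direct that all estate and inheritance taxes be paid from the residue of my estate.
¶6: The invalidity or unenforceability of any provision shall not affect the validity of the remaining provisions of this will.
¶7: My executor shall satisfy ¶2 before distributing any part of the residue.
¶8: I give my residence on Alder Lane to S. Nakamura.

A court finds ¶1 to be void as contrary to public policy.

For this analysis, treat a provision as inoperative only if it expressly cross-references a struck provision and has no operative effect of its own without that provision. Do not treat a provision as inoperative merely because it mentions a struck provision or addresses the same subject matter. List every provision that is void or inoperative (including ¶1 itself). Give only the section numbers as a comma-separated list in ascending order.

1, 2, 3, 4, 7

¶1 is struck. ¶2 operates only by reference to ¶1, so it falls with ¶1. ¶4 merely fixes the trust for ¶1; with ¶1 gone it has nothing to operate on and falls away. ¶3 merely fixes the survivorship condition on ¶2; with ¶2 gone it has nothing to operate on and falls away. ¶7 merely fixes the priority direction for ¶2; with ¶2 gone it has nothing to operate on and falls away. ¶6 is a severability clause and preserves every provision that can still be given independent effect. That leaves ¶5, ¶6, and ¶8 in effect.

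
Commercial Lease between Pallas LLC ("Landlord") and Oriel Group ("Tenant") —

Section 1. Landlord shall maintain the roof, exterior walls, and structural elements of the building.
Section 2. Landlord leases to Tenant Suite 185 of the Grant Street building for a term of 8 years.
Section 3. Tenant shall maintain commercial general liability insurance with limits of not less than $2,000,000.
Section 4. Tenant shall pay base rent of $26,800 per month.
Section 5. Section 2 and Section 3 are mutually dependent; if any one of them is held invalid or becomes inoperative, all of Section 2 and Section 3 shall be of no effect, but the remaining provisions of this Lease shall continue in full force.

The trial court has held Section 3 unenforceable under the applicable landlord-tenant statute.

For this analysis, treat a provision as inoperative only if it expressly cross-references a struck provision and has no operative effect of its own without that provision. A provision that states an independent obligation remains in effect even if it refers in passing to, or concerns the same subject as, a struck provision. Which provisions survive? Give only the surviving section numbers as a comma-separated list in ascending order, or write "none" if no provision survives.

Section 3 is struck. Nothing else in the Lease is defined by reference to Section 3. Section 5 declares Section 2 and Section 3 mutually dependent; since one of them has fallen, all of them are of no effect. That brings down Section 2 as well. The remainder continues in force under Section 5. The provisions still in force are Section 1, Section 4, and Section 5.

1, 4, 5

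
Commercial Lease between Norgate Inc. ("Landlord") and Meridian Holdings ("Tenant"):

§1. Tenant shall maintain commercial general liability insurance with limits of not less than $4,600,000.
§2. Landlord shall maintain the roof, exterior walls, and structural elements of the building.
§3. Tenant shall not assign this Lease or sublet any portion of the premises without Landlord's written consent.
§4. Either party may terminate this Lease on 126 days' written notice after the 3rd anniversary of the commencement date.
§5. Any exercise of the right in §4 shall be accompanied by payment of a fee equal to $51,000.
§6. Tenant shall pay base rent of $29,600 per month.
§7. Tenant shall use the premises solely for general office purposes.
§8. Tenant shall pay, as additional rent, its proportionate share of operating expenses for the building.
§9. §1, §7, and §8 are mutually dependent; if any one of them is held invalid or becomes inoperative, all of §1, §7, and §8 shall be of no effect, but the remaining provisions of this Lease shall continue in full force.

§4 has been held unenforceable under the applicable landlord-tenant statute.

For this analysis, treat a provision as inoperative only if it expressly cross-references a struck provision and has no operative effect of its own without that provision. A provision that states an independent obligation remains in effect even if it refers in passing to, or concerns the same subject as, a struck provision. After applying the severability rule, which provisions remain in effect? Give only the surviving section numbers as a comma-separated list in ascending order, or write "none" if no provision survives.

1, 2, 3, 6, 7, 8, 9

§4 is struck. The only function of §5 is the exercise fee for §4, so it cannot stand once §4 is removed. §9 ties §1, §7, and §8 together, but none of those is affected here; the remaining provisions continue in force under §9. That leaves §1, §2, §3, §6, §7, §8, and §9 in effect.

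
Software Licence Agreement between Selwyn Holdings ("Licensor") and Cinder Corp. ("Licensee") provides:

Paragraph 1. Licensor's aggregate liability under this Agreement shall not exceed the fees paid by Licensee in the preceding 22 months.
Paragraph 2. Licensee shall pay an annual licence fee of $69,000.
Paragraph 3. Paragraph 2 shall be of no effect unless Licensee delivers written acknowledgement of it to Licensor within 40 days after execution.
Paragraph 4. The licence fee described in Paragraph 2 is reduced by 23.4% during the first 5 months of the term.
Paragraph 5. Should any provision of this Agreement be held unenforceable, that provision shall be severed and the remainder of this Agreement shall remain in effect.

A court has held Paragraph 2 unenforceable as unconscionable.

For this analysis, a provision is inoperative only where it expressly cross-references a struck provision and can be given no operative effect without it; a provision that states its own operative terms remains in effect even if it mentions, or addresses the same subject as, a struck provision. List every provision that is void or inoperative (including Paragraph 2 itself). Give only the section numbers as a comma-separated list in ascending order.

Paragraph 2 is struck. The only function of Paragraph 3 is the acknowledgement condition for Paragraph 2, so it cannot stand once Paragraph 2 is removed. The whole of Paragraph 4 is the introductory reduction to the licence fee, defined by reference to Paragraph 2, so Paragraph 4 cannot stand once Paragraph 2 is removed. Paragraph 5 is a severability clause and preserves every provision that can still be given independent effect. That leaves Paragraph 1 and Paragraph 5 in effect.

2, 3, 4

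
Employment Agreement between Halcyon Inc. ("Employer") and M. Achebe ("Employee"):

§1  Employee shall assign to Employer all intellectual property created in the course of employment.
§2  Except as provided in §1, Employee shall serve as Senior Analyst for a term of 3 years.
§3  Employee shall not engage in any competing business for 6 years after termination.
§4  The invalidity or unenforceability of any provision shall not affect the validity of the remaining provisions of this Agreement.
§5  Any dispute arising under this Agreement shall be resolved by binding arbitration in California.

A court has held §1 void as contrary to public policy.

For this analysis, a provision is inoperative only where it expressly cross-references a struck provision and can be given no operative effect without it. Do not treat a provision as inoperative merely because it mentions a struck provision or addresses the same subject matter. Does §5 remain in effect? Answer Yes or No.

Yes

§1 is struck. §2 mentions §1 but its own obligation stands independently of §1, so §2 is not affected. Nothing else in the Agreement is defined by reference to §1. Under the severability clause in §4, the remaining provisions continue in force. §2, §3, §4, and §5 remain in effect. §5 is among the surviving provisions, so the answer is yes.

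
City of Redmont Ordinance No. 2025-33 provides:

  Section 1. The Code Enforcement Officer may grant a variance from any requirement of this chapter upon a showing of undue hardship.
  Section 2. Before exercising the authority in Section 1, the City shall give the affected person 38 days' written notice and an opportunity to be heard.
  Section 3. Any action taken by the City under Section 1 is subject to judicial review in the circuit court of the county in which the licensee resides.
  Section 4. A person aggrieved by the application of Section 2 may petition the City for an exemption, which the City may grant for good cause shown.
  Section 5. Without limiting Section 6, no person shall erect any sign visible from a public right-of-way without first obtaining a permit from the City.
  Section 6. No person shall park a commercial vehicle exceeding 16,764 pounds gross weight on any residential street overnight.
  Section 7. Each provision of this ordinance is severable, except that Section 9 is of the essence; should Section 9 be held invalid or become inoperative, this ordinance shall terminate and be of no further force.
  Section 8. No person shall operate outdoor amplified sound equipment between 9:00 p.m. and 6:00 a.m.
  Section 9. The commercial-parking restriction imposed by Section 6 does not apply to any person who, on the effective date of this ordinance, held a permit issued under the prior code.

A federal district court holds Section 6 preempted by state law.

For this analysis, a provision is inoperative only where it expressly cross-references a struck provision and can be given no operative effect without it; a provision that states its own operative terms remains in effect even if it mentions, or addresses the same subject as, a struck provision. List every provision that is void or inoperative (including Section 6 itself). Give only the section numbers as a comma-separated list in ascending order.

1, 2, 3, 4, 5, 6, 7, 8, 9

Section 6 is struck. Section 9 has no operative effect of its own apart from Section 6 and is therefore inoperative. Section 7 makes Section 9 an essential term, and Section 9 has been rendered inoperative by the cascade; under Section 7, the entire ordinance is therefore void. No provision of the ordinance survives.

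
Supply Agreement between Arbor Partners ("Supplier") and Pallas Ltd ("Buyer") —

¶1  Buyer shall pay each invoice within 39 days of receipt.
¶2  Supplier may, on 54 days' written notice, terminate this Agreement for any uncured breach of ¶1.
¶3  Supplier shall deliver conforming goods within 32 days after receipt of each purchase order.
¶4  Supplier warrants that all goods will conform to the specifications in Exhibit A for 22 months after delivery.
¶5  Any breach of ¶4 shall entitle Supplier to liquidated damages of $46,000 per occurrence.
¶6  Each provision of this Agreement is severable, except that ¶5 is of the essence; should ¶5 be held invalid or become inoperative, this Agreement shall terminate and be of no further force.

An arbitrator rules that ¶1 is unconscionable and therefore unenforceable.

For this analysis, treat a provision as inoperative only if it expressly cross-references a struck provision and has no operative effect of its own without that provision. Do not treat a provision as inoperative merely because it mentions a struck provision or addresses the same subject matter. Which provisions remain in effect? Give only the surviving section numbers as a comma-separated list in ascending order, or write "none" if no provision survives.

¶1 is struck. ¶2 operates only by reference to ¶1, so it falls with ¶1. ¶6 makes ¶5 an essential term, but ¶5 is unaffected, so the severability proviso in ¶6 preserves the remaining provisions. That leaves ¶3, ¶4, ¶5, and ¶6 in effect.

3, 4, 5, 6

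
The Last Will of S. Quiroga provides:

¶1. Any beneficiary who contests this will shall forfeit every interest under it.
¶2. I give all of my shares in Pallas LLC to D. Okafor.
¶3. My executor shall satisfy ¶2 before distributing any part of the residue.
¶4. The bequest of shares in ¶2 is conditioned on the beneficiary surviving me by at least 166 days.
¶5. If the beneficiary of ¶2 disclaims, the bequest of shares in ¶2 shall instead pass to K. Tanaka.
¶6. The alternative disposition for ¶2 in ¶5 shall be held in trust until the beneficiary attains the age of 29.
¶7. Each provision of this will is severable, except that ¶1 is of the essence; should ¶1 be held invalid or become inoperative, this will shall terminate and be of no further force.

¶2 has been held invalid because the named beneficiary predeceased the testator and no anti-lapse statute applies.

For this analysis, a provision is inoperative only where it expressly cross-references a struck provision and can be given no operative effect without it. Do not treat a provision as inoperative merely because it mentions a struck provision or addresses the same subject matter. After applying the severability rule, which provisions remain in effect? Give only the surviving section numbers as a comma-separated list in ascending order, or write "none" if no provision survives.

1, 7

¶2 is struck. ¶3 merely fixes the priority direction for ¶2; with ¶2 gone it has nothing to operate on and falls away. ¶4 merely fixes the survivorship condition on ¶2; with ¶2 gone it has nothing to operate on and falls away. ¶5 has no operative effect of its own apart from ¶2 and is therefore inoperative. ¶6 merely fixes the trust for ¶5; with ¶5 gone it has nothing to operate on and falls away. ¶7 makes ¶1 an essential term, but ¶1 is unaffected, so the severability proviso in ¶7 preserves the remaining provisions. The provisions still in force are ¶1 and ¶7.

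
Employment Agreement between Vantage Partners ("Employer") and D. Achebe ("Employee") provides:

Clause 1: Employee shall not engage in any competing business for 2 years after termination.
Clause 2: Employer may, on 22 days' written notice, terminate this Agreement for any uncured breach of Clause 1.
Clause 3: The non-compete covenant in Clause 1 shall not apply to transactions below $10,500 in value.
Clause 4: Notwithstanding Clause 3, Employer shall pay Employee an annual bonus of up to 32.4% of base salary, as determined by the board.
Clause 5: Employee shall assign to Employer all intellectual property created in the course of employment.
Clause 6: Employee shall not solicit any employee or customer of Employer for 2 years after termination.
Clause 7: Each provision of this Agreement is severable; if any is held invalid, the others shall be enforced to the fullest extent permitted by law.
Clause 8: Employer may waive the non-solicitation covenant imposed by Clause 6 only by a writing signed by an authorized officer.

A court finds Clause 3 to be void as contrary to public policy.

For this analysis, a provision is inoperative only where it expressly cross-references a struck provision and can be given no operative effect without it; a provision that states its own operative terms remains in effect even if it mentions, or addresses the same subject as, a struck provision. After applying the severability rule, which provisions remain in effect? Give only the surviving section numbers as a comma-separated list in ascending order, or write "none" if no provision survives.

Clause 3 is struck. Although Clause 4 refers to Clause 3, its operative terms do not depend on Clause 3, so it remains in effect. Nothing else in the Agreement is defined by reference to Clause 3. Under the severability clause in Clause 7, the remaining provisions continue in force. The provisions still in force are Clause 1, Clause 2, Clause 4, Clause 5, Clause 6, Clause 7, and Clause 8.

1, 2, 4, 5, 6, 7, 8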